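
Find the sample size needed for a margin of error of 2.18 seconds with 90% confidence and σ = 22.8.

n = (z*σ/E)² = (1.645×22.8/2.18)² = 296.0 → n = 296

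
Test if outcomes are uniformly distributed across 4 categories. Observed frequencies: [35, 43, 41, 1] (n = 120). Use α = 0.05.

Expected = 30 each. χ² = Σ(O-E)²/E = 38.533. df = 3, critical value = 7.815. Reject H₀.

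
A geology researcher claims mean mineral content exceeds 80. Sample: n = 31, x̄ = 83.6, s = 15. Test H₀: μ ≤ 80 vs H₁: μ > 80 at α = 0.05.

t = (83.6 - 80)/(15/√31) = 1.336, df = 30. Critical t = 1.697. Fail to reject H₀.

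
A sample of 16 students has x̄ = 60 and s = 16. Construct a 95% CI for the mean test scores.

CI = x̄ ± t*(s/√n) = 60 ± 2.131(16/√16) = (51.48, 68.52)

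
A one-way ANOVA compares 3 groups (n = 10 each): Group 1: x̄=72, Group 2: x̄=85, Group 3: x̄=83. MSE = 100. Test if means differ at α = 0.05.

Grand mean = 80.0. SS_between = 980.0, MS_between = 490.0. F = 4.9, F_crit ≈ 3.354. Reject H₀.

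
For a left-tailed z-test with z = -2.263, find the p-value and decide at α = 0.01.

p = P(Z < -2.263) = Φ(-2.263) ≈ 0.0118. Since p ≥ 0.01, fail to reject H₀ (not significant) at α = 0.01.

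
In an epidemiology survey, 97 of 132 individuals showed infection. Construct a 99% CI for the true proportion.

p̂ = 0.735. CI = p̂ ± z*√(p̂(1-p̂)/n) = (0.636, 0.834)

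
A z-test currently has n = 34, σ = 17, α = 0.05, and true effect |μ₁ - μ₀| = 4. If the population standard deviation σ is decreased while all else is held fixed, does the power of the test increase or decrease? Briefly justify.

Power increases: a smaller σ shrinks the standard error σ/√n, moving the sampling distribution under H₁ further from the critical value.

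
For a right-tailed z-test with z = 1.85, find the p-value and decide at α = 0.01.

p = P(Z > 1.85) = 1 - Φ(1.85) ≈ 0.0322. Since p ≥ 0.01, fail to reject H₀ (not significant) at α = 0.01.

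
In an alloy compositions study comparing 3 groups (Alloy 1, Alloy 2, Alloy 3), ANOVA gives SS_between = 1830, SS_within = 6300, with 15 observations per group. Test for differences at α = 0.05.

df_between = 2, df_within = 42. F = MS_between/MS_within = 915.0/150.0 = 6.1. F_crit ≈ 3.22. Reject H₀. At least one mean differs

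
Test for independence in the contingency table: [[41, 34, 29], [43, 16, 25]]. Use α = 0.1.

χ² = 4.75. df = 2, critical = 4.605. Reject H₀. Variables are dependent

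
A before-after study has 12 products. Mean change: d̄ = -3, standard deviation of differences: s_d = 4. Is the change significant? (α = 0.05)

t = d̄/(s_d/√n) = -3/(4/√12) = -2.598. df = 11, critical t = ±2.201. Reject H₀.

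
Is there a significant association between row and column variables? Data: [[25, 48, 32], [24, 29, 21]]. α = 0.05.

χ² = 1.673. df = 2, critical = 5.991. Fail to reject H₀. No evidence of dependence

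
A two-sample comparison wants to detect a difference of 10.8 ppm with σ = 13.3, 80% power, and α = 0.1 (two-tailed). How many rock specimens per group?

n per group = 2(z_α/2 + z_β)²σ²/d² = 2×(1.645 + 0.84)²×13.3²/10.8² = 18.7 → n = 19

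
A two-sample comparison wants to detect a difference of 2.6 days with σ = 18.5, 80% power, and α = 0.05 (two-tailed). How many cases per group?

n per group = 2(z_α/2 + z_β)²σ²/d² = 2×(1.96 + 0.84)²×18.5²/2.6² = 793.9 → n = 794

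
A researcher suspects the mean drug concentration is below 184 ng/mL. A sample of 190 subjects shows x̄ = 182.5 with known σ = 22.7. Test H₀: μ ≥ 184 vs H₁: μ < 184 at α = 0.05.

z = -0.911. Critical value: -1.645. Fail to reject H₀.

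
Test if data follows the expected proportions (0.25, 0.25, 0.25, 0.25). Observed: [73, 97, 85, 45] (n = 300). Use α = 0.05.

Expected: [75.0, 75.0, 75.0, 75.0]. χ² = 19.84. df = 3, critical = 7.815. Reject H₀.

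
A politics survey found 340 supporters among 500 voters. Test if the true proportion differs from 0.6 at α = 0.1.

p̂ = 0.68, p₀ = 0.6. z = (p̂ - p₀)/√(p₀(1-p₀)/n) = 3.651. Critical: ±1.645. Reject H₀.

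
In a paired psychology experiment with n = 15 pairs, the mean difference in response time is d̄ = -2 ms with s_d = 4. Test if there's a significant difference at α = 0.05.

t = d̄/(s_d/√n) = -2/(4/√15) = -1.936. df = 14, critical t = ±2.145. Fail to reject H₀.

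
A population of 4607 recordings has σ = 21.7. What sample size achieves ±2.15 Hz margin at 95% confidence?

Without FPC: n₀ = (1.96×21.7/2.15)² = 391.34. With FPC: n = n₀N/(n₀+N-1) = 360.8 → n = 361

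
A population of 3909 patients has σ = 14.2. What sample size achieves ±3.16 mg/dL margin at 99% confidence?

Without FPC: n₀ = (2.576×14.2/3.16)² = 133.997. With FPC: n = n₀N/(n₀+N-1) = 129.6 → n = 130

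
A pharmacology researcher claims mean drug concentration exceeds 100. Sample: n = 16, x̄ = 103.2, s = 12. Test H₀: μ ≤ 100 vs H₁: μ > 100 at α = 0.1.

t = (103.2 - 100)/(12/√16) = 1.067, df = 15. Critical t = 1.341. Fail to reject H₀.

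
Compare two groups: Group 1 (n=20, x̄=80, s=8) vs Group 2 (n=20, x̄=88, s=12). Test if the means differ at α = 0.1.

Pooled sp = 10.2. t = -2.481, df = 38. Critical t = ±1.686. Reject H₀.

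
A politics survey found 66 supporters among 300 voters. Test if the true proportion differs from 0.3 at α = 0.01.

p̂ = 0.22, p₀ = 0.3. z = (p̂ - p₀)/√(p₀(1-p₀)/n) = -3.024. Critical: ±2.576. Reject H₀.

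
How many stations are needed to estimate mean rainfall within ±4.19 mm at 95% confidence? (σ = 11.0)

n = (z*σ/E)² = (1.96×11.0/4.19)² = 26.5 → n = 27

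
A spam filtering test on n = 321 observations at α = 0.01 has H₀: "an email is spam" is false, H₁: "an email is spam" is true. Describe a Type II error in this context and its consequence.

Type II error: failing to reject H₀ when it is false — concluding that an email is spam is not supported when in fact it is. Consequence: a spam email lands in the inbox.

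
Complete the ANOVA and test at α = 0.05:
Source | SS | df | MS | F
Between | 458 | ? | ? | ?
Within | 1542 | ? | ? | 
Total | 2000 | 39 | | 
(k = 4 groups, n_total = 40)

df_between = 3, df_within = 36. MS_between = 152.67, MS_within = 42.83. F = 3.564, F_crit ≈ 2.866. Reject H₀.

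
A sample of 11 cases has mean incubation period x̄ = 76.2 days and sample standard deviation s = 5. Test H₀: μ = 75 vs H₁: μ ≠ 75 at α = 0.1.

t = (x̄ - μ₀)/(s/√n) = (76.2 - 75)/(5/√11) = 0.796. df = 10, critical t = ±1.812. Fail to reject H₀.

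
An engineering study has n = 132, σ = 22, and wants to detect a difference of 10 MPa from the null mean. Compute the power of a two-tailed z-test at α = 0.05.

SE = σ/√n = 22/√132 = 1.915. Non-centrality λ = d/SE = 10/1.915 = 5.222. Power ≈ Φ(λ - z_{α/2}) = Φ(5.222 - 1.96) = Φ(3.262) = 0.999.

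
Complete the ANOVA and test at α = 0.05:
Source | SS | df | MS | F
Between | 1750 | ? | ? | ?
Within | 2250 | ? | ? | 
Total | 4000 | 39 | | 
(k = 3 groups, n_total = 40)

df_between = 2, df_within = 37. MS_between = 875.0, MS_within = 60.81. F = 14.389, F_crit ≈ 3.252. Reject H₀.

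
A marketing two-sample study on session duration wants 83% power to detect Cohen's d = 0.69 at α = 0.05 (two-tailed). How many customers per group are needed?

z_{α/2} = 1.96, z_β = Φ⁻¹(0.83) = 0.954. For medium effect (d = 0.69): n per group = 2(z_{α/2} + z_β)²/d² = 2(1.96 + 0.954)²/0.69² = 35.7 → 36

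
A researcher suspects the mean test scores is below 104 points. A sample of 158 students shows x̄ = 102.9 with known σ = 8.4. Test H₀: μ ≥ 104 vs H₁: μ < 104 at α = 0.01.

z = -1.646. Critical value: -2.33. Fail to reject H₀.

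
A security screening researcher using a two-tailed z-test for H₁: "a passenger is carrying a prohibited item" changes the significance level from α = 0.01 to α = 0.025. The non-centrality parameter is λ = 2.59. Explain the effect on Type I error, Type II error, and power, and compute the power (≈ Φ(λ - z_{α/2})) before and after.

Increasing α from 0.01 to 0.025:
• Type I error rate increases (α is the Type I rate by definition).
• Critical value moves from z_{α/2} = 2.576 to 2.241, so power = Φ(λ - z_{α/2}) goes from Φ(2.59 - 2.576) = 0.506 to Φ(2.59 - 2.241) = 0.636.
• Type II error rate β = 1 - power therefore decreases (0.494 → 0.364).
Appropriate when false negatives are costly — here, letting a prohibited item through — security breach.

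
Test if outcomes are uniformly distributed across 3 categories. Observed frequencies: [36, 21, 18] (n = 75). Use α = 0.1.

Expected = 25 each. χ² = Σ(O-E)²/E = 7.44. df = 2, critical value = 4.605. Reject H₀.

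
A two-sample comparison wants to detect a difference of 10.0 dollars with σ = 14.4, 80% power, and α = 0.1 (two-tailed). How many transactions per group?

n per group = 2(z_α/2 + z_β)²σ²/d² = 2×(1.645 + 0.84)²×14.4²/10.0² = 25.6 → n = 26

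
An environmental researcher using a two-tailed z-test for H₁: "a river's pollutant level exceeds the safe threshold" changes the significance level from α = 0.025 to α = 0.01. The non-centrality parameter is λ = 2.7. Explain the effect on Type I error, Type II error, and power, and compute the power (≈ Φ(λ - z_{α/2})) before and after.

Decreasing α from 0.025 to 0.01:
• Type I error rate decreases (α is the Type I rate by definition).
• Critical value moves from z_{α/2} = 2.241 to 2.576, so power = Φ(λ - z_{α/2}) goes from Φ(2.7 - 2.241) = 0.677 to Φ(2.7 - 2.576) = 0.549.
• Type II error rate β = 1 - power therefore increases (0.323 → 0.451).
Appropriate when false positives are costly — here, shutting down a compliant factory unnecessarily.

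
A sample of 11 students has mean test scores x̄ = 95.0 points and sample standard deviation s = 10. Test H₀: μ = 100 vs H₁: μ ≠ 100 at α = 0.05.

t = (x̄ - μ₀)/(s/√n) = (95.0 - 100)/(10/√11) = -1.658. df = 10, critical t = ±2.228. Fail to reject H₀.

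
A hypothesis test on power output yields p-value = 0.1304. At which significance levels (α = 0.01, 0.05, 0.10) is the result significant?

p = 0.1304. Not significant at any of the given levels.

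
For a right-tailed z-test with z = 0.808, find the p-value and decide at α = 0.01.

p = P(Z > 0.808) = 1 - Φ(0.808) ≈ 0.2095. Since p ≥ 0.01, fail to reject H₀ (not significant) at α = 0.01.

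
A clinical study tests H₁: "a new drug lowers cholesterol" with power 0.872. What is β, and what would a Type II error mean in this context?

β = 1 - power = 1 - 0.872 = 0.128. A Type II error is failing to reject H₀ when H₀ is false (false negative) — here, failing to conclude that a new drug lowers cholesterol when in fact it is true. Consequence: shelving an effective drug — patients miss out on a treatment that would have helped.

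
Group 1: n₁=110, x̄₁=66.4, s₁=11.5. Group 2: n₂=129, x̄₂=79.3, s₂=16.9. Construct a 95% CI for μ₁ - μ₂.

Difference = -12.9. SE = √(11.5²/110 + 16.9²/129) = 1.848. CI = (-16.52, -9.28)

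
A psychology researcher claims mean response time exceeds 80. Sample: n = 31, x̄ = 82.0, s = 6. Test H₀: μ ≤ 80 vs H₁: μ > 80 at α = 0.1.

t = (82.0 - 80)/(6/√31) = 1.856, df = 30. Critical t = 1.31. Reject H₀.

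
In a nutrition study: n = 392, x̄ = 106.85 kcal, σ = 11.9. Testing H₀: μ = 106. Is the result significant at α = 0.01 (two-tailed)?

z = (106.85 - 106)/(11.9/√392) = 1.414. Since |z| ≤ 2.576, not significant at α = 0.01.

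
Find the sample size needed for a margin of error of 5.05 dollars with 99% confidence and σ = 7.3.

n = (z*σ/E)² = (2.576×7.3/5.05)² = 13.9 → n = 14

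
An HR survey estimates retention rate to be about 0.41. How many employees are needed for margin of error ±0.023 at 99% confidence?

n = z²p(1-p)/E² = 2.576²×0.41×0.59/0.023² = 3034.4 → n = 3035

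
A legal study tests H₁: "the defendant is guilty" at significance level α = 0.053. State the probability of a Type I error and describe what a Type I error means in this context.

P(Type I error) = α = 0.053. A Type I error is rejecting H₀ when H₀ is actually true (false positive) — here, concluding that the defendant is guilty when in fact this is not the case. Consequence: convicting an innocent person.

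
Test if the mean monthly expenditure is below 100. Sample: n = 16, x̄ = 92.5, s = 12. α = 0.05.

t = (92.5 - 100)/(12/√16) = -2.5, df = 15. Critical t = -1.753. Reject H₀.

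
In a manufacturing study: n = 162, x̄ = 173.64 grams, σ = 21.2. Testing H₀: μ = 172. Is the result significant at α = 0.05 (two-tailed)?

z = (173.64 - 172)/(21.2/√162) = 0.985. Since |z| ≤ 1.96, not significant at α = 0.05.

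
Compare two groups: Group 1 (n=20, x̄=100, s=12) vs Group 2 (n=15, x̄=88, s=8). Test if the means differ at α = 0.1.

Pooled sp = 10.49. t = 3.349, df = 33. Critical t = ±1.692. Reject H₀.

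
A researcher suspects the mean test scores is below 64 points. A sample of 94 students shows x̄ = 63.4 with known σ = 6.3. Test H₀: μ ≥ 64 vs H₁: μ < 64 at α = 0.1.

z = -0.923. Critical value: -1.28. Fail to reject H₀.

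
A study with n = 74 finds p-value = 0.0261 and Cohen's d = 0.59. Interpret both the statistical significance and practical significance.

Statistically significant (p = 0.0261 < 0.05). Cohen's d = 0.59 indicates a medium effect size. Both statistical and practical significance should be considered.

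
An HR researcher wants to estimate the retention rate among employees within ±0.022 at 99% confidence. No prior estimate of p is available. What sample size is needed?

Conservative approach: use p = 0.5 (maximizes p(1-p) = 0.25). n = z²(0.25)/E² = 2.576²×0.25/0.022² = 3427.6 → n = 3428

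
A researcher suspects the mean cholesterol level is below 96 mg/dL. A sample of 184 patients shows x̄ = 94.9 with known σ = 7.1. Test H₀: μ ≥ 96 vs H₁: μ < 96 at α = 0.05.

z = -2.102. Critical value: -1.645. Reject H₀.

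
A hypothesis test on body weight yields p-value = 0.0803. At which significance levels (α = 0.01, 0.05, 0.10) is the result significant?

p = 0.0803. Significant at: α = 0.1.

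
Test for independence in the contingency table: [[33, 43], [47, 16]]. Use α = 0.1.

χ² = 13.71. df = 1, critical = 2.706. Reject H₀. Variables are dependent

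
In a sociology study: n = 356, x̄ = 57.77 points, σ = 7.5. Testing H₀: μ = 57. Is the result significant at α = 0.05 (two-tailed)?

z = (57.77 - 57)/(7.5/√356) = 1.937. Since |z| ≤ 1.96, not significant at α = 0.05.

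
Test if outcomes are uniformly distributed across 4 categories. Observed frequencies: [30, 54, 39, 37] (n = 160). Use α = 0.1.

Expected = 40 each. χ² = Σ(O-E)²/E = 7.65. df = 3, critical value = 6.251. Reject H₀.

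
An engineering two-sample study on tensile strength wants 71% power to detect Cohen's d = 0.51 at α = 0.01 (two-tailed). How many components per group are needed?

z_{α/2} = 2.576, z_β = Φ⁻¹(0.71) = 0.553. For medium effect (d = 0.51): n per group = 2(z_{α/2} + z_β)²/d² = 2(2.576 + 0.553)²/0.51² = 75.3 → 76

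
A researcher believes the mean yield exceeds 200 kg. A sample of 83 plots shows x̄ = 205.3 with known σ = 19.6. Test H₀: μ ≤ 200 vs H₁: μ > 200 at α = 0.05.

z = 2.464. Critical value: 1.645. Reject H₀.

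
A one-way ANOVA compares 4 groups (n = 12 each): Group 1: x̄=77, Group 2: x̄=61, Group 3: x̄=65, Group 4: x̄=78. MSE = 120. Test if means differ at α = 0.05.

Grand mean = 70.25. SS_between = 2625.0, MS_between = 875.0. F = 7.292, F_crit ≈ 2.816. Reject H₀.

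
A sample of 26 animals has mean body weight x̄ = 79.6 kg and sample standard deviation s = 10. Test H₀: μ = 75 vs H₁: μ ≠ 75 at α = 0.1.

t = (x̄ - μ₀)/(s/√n) = (79.6 - 75)/(10/√26) = 2.346. df = 25, critical t = ±1.708. Reject H₀.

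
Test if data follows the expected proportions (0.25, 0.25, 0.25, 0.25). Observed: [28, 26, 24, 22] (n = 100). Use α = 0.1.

Expected: [25.0, 25.0, 25.0, 25.0]. χ² = 0.8. df = 3, critical = 6.251. Fail to reject H₀.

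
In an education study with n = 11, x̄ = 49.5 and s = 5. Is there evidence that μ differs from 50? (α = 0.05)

t = (x̄ - μ₀)/(s/√n) = (49.5 - 50)/(5/√11) = -0.332. df = 10, critical t = ±2.228. Fail to reject H₀.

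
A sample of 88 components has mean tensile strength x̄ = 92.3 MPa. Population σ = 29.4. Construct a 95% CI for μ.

CI = x̄ ± z*(σ/√n) = 92.3 ± 1.96(29.4/√88) = 92.3 ± 6.14 = (86.16, 98.44)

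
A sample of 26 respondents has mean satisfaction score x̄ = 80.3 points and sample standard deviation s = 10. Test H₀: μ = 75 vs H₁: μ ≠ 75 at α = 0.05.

t = (x̄ - μ₀)/(s/√n) = (80.3 - 75)/(10/√26) = 2.702. df = 25, critical t = ±2.06. Reject H₀.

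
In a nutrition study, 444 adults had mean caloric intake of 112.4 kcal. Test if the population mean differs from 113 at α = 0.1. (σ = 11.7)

z = (x̄ - μ₀)/(σ/√n) = (112.4 - 113)/(11.7/√444) = -1.081. Critical value: ±1.645. Since |-1.081| ≤ 1.645, Fail to reject H₀.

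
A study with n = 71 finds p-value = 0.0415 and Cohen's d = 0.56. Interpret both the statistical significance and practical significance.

Statistically significant (p = 0.0415 < 0.05). Cohen's d = 0.56 indicates a medium effect size. Both statistical and practical significance should be considered.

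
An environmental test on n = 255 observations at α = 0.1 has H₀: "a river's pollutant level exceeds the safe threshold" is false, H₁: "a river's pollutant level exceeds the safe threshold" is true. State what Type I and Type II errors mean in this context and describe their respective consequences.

Type I (false positive): concluding that a river's pollutant level exceeds the safe threshold when it is not — shutting down a compliant factory unnecessarily. Type II (false negative): failing to conclude that a river's pollutant level exceeds the safe threshold when it is — allowing unsafe pollution to continue. Which is costlier depends on domain priorities and is a judgement call rather than a statistical fact.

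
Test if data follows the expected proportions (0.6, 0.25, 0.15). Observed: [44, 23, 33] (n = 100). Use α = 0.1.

Expected: [60.0, 25.0, 15.0]. χ² = 26.027. df = 2, critical = 4.605. Reject H₀.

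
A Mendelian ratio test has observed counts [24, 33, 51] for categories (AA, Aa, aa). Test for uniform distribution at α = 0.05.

Expected = 36 each. χ² = Σ(O-E)²/E = 10.5. df = 2, critical value = 5.991. Reject H₀.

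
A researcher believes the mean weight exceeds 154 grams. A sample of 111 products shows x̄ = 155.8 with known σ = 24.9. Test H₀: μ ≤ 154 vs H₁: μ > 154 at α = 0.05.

z = 0.762. Critical value: 1.645. Fail to reject H₀.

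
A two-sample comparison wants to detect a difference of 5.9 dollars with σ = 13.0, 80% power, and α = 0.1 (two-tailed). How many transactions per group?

n per group = 2(z_α/2 + z_β)²σ²/d² = 2×(1.645 + 0.84)²×13.0²/5.9² = 60.0 → n = 60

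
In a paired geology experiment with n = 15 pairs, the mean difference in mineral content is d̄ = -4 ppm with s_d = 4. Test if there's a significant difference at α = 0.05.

t = d̄/(s_d/√n) = -4/(4/√15) = -3.873. df = 14, critical t = ±2.145. Reject H₀.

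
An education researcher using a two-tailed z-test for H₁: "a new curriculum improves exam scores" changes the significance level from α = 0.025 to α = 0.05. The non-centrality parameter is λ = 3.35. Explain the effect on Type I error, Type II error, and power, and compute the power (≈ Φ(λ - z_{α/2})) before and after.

Increasing α from 0.025 to 0.05:
• Type I error rate increases (α is the Type I rate by definition).
• Critical value moves from z_{α/2} = 2.241 to 1.96, so power = Φ(λ - z_{α/2}) goes from Φ(3.35 - 2.241) = 0.866 to Φ(3.35 - 1.96) = 0.918.
• Type II error rate β = 1 - power therefore decreases (0.134 → 0.082).
Appropriate when false negatives are costly — here, keeping the old curriculum when the new one would have helped students.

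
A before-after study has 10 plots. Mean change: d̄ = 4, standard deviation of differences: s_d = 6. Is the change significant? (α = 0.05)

t = d̄/(s_d/√n) = 4/(6/√10) = 2.108. df = 9, critical t = ±2.262. Fail to reject H₀.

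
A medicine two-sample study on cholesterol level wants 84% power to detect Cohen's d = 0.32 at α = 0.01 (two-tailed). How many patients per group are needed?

z_{α/2} = 2.576, z_β = Φ⁻¹(0.84) = 0.994. For small effect (d = 0.32): n per group = 2(z_{α/2} + z_β)²/d² = 2(2.576 + 0.994)²/0.32² = 248.9 → 249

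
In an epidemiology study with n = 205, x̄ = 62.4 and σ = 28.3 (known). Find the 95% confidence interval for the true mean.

CI = x̄ ± z*(σ/√n) = 62.4 ± 1.96(28.3/√205) = 62.4 ± 3.87 = (58.53, 66.27)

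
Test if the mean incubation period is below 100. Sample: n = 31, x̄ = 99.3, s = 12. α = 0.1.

t = (99.3 - 100)/(12/√31) = -0.325, df = 30. Critical t = -1.31. Fail to reject H₀.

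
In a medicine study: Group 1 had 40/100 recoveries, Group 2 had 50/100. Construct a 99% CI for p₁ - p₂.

p̂₁ = 0.4, p̂₂ = 0.5. Difference = -0.1. CI = (-0.28, 0.08)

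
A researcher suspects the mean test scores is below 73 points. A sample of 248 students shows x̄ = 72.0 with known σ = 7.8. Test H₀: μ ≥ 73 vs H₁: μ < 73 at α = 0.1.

z = -2.019. Critical value: -1.28. Reject H₀.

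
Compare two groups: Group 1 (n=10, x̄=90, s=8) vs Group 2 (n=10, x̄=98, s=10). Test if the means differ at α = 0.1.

Pooled sp = 9.06. t = -1.975, df = 18. Critical t = ±1.734. Reject H₀.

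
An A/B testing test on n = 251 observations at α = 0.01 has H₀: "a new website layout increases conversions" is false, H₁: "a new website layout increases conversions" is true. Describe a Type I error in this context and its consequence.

Type I error: rejecting H₀ when it is true — concluding that a new website layout increases conversions when in fact it is not. Consequence: rolling out a layout that doesn't actually help — wasted engineering effort.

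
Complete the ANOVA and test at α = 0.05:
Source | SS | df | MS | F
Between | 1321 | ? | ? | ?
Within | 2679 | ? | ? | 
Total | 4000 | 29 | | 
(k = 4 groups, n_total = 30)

df_between = 3, df_within = 26. MS_between = 440.33, MS_within = 103.04. F = 4.273, F_crit ≈ 2.975. Reject H₀.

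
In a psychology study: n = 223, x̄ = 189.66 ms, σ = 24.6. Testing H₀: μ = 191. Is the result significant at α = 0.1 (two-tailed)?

z = (189.66 - 191)/(24.6/√223) = -0.813. Since |z| ≤ 1.645, not significant at α = 0.1.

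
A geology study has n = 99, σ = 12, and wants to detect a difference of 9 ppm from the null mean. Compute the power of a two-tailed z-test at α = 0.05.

SE = σ/√n = 12/√99 = 1.206. Non-centrality λ = d/SE = 9/1.206 = 7.462. Power ≈ Φ(λ - z_{α/2}) = Φ(7.462 - 1.96) = Φ(5.502) = 1.0.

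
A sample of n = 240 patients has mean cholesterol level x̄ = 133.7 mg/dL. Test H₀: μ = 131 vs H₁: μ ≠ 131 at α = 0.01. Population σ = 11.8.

z = (x̄ - μ₀)/(σ/√n) = (133.7 - 131)/(11.8/√240) = 3.545. Critical value: ±2.576. Since |3.545| > 2.576, Reject H₀.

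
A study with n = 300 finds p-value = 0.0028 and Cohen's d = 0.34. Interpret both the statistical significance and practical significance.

Statistically significant (p = 0.0028 < 0.05). Cohen's d = 0.34 indicates a small effect size. Both statistical and practical significance should be considered.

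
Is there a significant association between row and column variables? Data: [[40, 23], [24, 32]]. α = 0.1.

χ² = 5.079. df = 1, critical = 2.706. Reject H₀. Variables are dependent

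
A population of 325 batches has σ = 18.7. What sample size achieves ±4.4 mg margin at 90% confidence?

Without FPC: n₀ = (1.645×18.7/4.4)² = 48.878. With FPC: n = n₀N/(n₀+N-1) = 42.6 → n = 43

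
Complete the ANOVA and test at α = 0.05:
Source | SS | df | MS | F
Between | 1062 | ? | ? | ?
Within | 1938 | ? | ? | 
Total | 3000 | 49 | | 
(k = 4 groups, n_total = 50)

df_between = 3, df_within = 46. MS_between = 354.0, MS_within = 42.13. F = 8.402, F_crit ≈ 2.807. Reject H₀.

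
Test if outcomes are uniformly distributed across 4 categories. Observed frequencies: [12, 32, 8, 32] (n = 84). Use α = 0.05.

Expected = 21 each. χ² = Σ(O-E)²/E = 23.429. df = 3, critical value = 7.815. Reject H₀.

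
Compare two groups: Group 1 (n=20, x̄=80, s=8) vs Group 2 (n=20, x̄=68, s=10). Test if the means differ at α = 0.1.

Pooled sp = 9.06. t = 4.191, df = 38. Critical t = ±1.686. Reject H₀.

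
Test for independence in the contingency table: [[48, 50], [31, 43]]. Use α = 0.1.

χ² = 0.853. df = 1, critical = 2.706. Fail to reject H₀. No evidence of dependence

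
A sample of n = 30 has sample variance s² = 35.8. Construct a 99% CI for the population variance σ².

df = 29. χ²_{0.005} = 52.336, χ²_{0.995} = 13.121. CI for σ² = ((n-1)s²/χ²_{α/2}, (n-1)s²/χ²_{1-α/2}) = (29·35.8/52.336, 29·35.8/13.121) = (19.84, 79.13)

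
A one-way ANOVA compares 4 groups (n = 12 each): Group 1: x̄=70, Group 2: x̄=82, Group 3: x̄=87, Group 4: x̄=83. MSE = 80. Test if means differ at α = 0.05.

Grand mean = 80.5. SS_between = 1932.0, MS_between = 644.0. F = 8.05, F_crit ≈ 2.816. Reject H₀.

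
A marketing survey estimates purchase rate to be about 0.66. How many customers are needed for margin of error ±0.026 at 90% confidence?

n = z²p(1-p)/E² = 1.645²×0.66×0.34/0.026² = 898.3 → n = 899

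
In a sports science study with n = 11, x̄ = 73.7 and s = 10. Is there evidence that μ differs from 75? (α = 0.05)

t = (x̄ - μ₀)/(s/√n) = (73.7 - 75)/(10/√11) = -0.431. df = 10, critical t = ±2.228. Fail to reject H₀.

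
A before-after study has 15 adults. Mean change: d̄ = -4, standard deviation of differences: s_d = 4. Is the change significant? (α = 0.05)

t = d̄/(s_d/√n) = -4/(4/√15) = -3.873. df = 14, critical t = ±2.145. Reject H₀.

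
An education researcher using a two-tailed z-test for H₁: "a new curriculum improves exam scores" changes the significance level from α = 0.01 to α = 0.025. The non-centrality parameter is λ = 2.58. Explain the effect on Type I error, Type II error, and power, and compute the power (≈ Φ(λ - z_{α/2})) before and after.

Increasing α from 0.01 to 0.025:
• Type I error rate increases (α is the Type I rate by definition).
• Critical value moves from z_{α/2} = 2.576 to 2.241, so power = Φ(λ - z_{α/2}) goes from Φ(2.58 - 2.576) = 0.502 to Φ(2.58 - 2.241) = 0.633.
• Type II error rate β = 1 - power therefore decreases (0.498 → 0.367).
Appropriate when false negatives are costly — here, keeping the old curriculum when the new one would have helped students.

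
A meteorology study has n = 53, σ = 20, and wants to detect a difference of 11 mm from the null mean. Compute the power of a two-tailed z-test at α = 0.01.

SE = σ/√n = 20/√53 = 2.747. Non-centrality λ = d/SE = 11/2.747 = 4.004. Power ≈ Φ(λ - z_{α/2}) = Φ(4.004 - 2.576) = Φ(1.428) = 0.923.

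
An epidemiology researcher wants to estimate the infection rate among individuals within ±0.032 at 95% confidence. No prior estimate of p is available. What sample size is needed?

Conservative approach: use p = 0.5 (maximizes p(1-p) = 0.25). n = z²(0.25)/E² = 1.96²×0.25/0.032² = 937.9 → n = 938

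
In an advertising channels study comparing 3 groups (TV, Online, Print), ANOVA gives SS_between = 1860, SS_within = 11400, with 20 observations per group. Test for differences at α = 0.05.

df_between = 2, df_within = 57. F = MS_between/MS_within = 930.0/200.0 = 4.65. F_crit ≈ 3.159. Reject H₀. At least one mean differs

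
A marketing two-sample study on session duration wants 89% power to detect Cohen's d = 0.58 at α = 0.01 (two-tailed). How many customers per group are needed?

z_{α/2} = 2.576, z_β = Φ⁻¹(0.89) = 1.227. For medium effect (d = 0.58): n per group = 2(z_{α/2} + z_β)²/d² = 2(2.576 + 1.227)²/0.58² = 86.0 → 86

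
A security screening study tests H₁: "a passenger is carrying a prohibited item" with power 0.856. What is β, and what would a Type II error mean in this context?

β = 1 - power = 1 - 0.856 = 0.144. A Type II error is failing to reject H₀ when H₀ is false (false negative) — here, failing to conclude that a passenger is carrying a prohibited item when in fact it is true. Consequence: letting a prohibited item through — security breach.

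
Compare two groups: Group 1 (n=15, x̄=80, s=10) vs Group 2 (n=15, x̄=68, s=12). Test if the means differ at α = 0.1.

Pooled sp = 11.05. t = 2.975, df = 28. Critical t = ±1.701. Reject H₀.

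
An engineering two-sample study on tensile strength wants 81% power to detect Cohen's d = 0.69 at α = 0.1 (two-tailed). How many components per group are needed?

z_{α/2} = 1.645, z_β = Φ⁻¹(0.81) = 0.878. For medium effect (d = 0.69): n per group = 2(z_{α/2} + z_β)²/d² = 2(1.645 + 0.878)²/0.69² = 26.7 → 27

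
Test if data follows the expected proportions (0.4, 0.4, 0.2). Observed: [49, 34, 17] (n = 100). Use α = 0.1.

Expected: [40.0, 40.0, 20.0]. χ² = 3.375. df = 2, critical = 4.605. Fail to reject H₀.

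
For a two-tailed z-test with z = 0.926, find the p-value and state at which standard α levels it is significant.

p = 2·P(Z > |0.926|) = 2·(1 - Φ(0.926)) ≈ 0.3544. Not significant at any standard level.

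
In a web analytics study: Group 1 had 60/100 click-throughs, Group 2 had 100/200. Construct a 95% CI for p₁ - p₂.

p̂₁ = 0.6, p̂₂ = 0.5. Difference = 0.1. CI = (-0.018, 0.218)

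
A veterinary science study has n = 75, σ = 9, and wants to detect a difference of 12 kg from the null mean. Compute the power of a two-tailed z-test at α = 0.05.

SE = σ/√n = 9/√75 = 1.039. Non-centrality λ = d/SE = 12/1.039 = 11.547. Power ≈ Φ(λ - z_{α/2}) = Φ(11.547 - 1.96) = Φ(9.587) = 1.0.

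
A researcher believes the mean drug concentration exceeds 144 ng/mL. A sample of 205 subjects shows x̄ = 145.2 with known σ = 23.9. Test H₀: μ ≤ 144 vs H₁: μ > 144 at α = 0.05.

z = 0.719. Critical value: 1.645. Fail to reject H₀.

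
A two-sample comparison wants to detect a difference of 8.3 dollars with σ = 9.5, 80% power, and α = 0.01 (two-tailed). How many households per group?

n per group = 2(z_α/2 + z_β)²σ²/d² = 2×(2.576 + 0.84)²×9.5²/8.3² = 30.6 → n = 31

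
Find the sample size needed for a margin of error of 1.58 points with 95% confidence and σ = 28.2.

n = (z*σ/E)² = (1.96×28.2/1.58)² = 1223.8 → n = 1224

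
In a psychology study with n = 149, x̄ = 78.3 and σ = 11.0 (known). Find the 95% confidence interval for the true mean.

CI = x̄ ± z*(σ/√n) = 78.3 ± 1.96(11.0/√149) = 78.3 ± 1.77 = (76.53, 80.07)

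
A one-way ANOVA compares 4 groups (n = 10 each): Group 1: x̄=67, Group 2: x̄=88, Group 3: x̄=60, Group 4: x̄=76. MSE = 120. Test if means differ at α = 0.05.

Grand mean = 72.75. SS_between = 4387.5, MS_between = 1462.5. F = 12.188, F_crit ≈ 2.866. Reject H₀.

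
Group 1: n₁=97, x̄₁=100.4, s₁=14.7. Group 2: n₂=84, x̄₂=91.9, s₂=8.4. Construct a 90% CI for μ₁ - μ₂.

Difference = 8.5. SE = √(14.7²/97 + 8.4²/84) = 1.751. CI = (5.62, 11.38)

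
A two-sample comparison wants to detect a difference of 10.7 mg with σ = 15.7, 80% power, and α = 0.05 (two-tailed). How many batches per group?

n per group = 2(z_α/2 + z_β)²σ²/d² = 2×(1.96 + 0.84)²×15.7²/10.7² = 33.8 → n = 34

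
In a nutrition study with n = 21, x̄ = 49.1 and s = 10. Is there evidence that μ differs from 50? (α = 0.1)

t = (x̄ - μ₀)/(s/√n) = (49.1 - 50)/(10/√21) = -0.412. df = 20, critical t = ±1.725. Fail to reject H₀.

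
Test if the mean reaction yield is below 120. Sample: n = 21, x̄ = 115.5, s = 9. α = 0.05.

t = (115.5 - 120)/(9/√21) = -2.291, df = 20. Critical t = -1.725. Reject H₀.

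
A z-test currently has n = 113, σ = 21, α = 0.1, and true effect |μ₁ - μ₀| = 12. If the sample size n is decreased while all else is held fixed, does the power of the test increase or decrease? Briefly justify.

Power decreases: a smaller n inflates the standard error σ/√n, pulling the sampling distribution under H₁ back toward the critical value.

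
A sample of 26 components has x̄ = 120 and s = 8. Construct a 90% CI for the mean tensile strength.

CI = x̄ ± t*(s/√n) = 120 ± 1.708(8/√26) = (117.32, 122.68)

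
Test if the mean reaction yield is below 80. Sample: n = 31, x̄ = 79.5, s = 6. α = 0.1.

t = (79.5 - 80)/(6/√31) = -0.464, df = 30. Critical t = -1.31. Fail to reject H₀.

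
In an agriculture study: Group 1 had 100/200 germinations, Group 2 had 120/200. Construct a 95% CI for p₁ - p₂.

p̂₁ = 0.5, p̂₂ = 0.6. Difference = -0.1. CI = (-0.197, -0.003)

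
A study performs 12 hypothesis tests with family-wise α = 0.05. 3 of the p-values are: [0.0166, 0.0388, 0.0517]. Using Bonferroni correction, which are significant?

Bonferroni α = 0.05/12 = 0.00417. None of the given p-values are significant.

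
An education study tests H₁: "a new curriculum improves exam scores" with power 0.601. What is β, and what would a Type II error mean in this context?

β = 1 - power = 1 - 0.601 = 0.399. A Type II error is failing to reject H₀ when H₀ is false (false negative) — here, failing to conclude that a new curriculum improves exam scores when in fact it is true. Consequence: keeping the old curriculum when the new one would have helped students.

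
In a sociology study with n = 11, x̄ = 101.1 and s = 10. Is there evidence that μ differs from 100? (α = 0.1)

t = (x̄ - μ₀)/(s/√n) = (101.1 - 100)/(10/√11) = 0.365. df = 10, critical t = ±1.812. Fail to reject H₀.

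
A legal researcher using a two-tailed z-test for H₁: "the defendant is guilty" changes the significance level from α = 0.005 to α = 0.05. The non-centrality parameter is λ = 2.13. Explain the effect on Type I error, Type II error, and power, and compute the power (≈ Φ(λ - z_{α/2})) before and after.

Increasing α from 0.005 to 0.05:
• Type I error rate increases (α is the Type I rate by definition).
• Critical value moves from z_{α/2} = 2.807 to 1.96, so power = Φ(λ - z_{α/2}) goes from Φ(2.13 - 2.807) = 0.249 to Φ(2.13 - 1.96) = 0.567.
• Type II error rate β = 1 - power therefore decreases (0.751 → 0.433).
Appropriate when false negatives are costly — here, acquitting a guilty person.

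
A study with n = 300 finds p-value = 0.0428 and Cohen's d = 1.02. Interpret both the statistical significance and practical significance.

Statistically significant (p = 0.0428 < 0.05). Cohen's d = 1.02 indicates a large effect size. Both statistical and practical significance should be considered.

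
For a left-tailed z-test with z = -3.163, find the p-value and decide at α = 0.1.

p = P(Z < -3.163) = Φ(-3.163) ≈ 0.0008. Since p < 0.1, reject H₀ (significant) at α = 0.1.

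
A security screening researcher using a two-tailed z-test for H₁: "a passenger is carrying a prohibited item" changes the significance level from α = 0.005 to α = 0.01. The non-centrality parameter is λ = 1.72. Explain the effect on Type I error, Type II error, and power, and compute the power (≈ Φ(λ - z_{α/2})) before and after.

Increasing α from 0.005 to 0.01:
• Type I error rate increases (α is the Type I rate by definition).
• Critical value moves from z_{α/2} = 2.807 to 2.576, so power = Φ(λ - z_{α/2}) goes from Φ(1.72 - 2.807) = 0.139 to Φ(1.72 - 2.576) = 0.196.
• Type II error rate β = 1 - power therefore decreases (0.861 → 0.804).
Appropriate when false negatives are costly — here, letting a prohibited item through — security breach.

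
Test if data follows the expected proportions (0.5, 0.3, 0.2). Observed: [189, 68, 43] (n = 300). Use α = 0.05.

Expected: [150.0, 90.0, 60.0]. χ² = 20.334. df = 2, critical = 5.991. Reject H₀.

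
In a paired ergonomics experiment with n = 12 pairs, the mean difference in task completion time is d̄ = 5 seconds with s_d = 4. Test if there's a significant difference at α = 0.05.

t = d̄/(s_d/√n) = 5/(4/√12) = 4.33. df = 11, critical t = ±2.201. Reject H₀.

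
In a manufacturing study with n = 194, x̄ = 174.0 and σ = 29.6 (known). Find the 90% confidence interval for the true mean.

CI = x̄ ± z*(σ/√n) = 174.0 ± 1.645(29.6/√194) = 174.0 ± 3.5 = (170.5, 177.5)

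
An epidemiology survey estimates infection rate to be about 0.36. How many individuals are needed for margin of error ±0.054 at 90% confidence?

n = z²p(1-p)/E² = 1.645²×0.36×0.64/0.054² = 213.8 → n = 214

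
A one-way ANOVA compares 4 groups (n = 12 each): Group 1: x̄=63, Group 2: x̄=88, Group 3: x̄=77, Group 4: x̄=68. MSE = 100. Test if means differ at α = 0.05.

Grand mean = 74.0. SS_between = 4344.0, MS_between = 1448.0. F = 14.48, F_crit ≈ 2.816. Reject H₀.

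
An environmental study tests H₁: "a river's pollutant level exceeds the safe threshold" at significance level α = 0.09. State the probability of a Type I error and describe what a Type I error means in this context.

P(Type I error) = α = 0.09. A Type I error is rejecting H₀ when H₀ is actually true (false positive) — here, concluding that a river's pollutant level exceeds the safe threshold when in fact this is not the case. Consequence: shutting down a compliant factory unnecessarily.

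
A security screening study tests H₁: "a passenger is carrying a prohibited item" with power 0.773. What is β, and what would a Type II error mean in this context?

β = 1 - power = 1 - 0.773 = 0.227. A Type II error is failing to reject H₀ when H₀ is false (false negative) — here, failing to conclude that a passenger is carrying a prohibited item when in fact it is true. Consequence: letting a prohibited item through — security breach.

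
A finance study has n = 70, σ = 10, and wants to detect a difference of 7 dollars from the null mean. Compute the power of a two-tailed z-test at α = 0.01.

SE = σ/√n = 10/√70 = 1.195. Non-centrality λ = d/SE = 7/1.195 = 5.857. Power ≈ Φ(λ - z_{α/2}) = Φ(5.857 - 2.576) = Φ(3.281) = 0.999.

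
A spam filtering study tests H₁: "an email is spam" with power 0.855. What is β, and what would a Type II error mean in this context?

β = 1 - power = 1 - 0.855 = 0.145. A Type II error is failing to reject H₀ when H₀ is false (false negative) — here, failing to conclude that an email is spam when in fact it is true. Consequence: a spam email lands in the inbox.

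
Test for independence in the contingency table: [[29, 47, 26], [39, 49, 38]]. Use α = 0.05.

χ² = 1.25. df = 2, critical = 5.991. Fail to reject H₀. No evidence of dependence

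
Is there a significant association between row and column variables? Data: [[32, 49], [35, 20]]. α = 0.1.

χ² = 7.631. df = 1, critical = 2.706. Reject H₀. Variables are dependent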